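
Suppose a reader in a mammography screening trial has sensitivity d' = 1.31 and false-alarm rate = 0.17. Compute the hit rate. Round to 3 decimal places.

hit rate = 0.639

z(false-alarm rate) = z(0.17) = -0.9542
z(H) = z(FA) + d' = -0.9542 + 1.31 = 0.3558
hit rate = Φ(0.3558) = 0.6390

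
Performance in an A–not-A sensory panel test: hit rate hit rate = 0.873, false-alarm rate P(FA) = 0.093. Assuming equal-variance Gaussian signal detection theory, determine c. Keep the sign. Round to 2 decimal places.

c = 0.09

Φ⁻¹(H) = 1.1407
Φ⁻¹(FA) = -1.3225
c = −½·[z(H) + z(FA)] = −0.5 × (1.1407 + (-1.3225)) = 0.0909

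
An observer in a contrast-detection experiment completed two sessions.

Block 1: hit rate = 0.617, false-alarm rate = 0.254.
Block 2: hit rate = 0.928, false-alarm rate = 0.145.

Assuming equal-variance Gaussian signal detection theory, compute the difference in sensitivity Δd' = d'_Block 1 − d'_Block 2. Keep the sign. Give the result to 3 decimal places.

Block 1: z(0.617) = 0.2976, z(0.254) = -0.6620, d' = 0.9596
Block 2: z(0.928) = 1.4611, z(0.145) = -1.0581, d' = 2.5192
Δd' = d'_Block 1 − d'_Block 2 = 0.9596 − 2.5192 = -1.5596
Block 2 has the higher sensitivity.

Δd' = -1.560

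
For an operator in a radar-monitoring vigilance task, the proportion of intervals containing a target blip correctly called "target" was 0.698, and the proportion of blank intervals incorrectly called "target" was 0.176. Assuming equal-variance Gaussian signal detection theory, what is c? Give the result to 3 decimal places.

z(H) = z(0.698) = 0.5187
z(FA) = z(0.176) = -0.9307
c = −½·[z(H) + z(FA)] = −0.5 × (0.5187 + (-0.9307)) = 0.2060

c = 0.206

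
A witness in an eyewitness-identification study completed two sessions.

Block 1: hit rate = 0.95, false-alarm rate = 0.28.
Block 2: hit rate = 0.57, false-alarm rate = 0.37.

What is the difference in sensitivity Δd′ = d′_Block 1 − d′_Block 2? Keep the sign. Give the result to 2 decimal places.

Block 1: z(0.95) = 1.645, z(0.28) = -0.583, d' = 2.228
Block 2: z(0.57) = 0.176, z(0.37) = -0.332, d' = 0.508
Δd' = d'_Block 1 − d'_Block 2 = 2.228 − 0.508 = 1.720
Block 1 has the higher sensitivity.

Δd′ = 1.72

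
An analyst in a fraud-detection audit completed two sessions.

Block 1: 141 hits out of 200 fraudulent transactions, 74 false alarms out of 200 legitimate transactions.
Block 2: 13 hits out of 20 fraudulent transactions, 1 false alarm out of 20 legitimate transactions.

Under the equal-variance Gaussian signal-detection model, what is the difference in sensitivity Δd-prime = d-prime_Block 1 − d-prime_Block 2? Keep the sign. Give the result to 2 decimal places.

Block 1: z(0.7050) = 0.539, z(0.3700) = -0.332, d' = 0.871
Block 2: z(0.6500) = 0.385, z(0.0500) = -1.645, d' = 2.030
Δd' = d'_Block 1 − d'_Block 2 = 0.871 − 2.030 = -1.159
Block 2 has the higher sensitivity.

Δd-prime = -1.16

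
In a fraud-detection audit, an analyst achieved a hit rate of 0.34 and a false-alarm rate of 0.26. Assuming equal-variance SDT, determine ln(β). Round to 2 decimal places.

Φ⁻¹(H) = Φ⁻¹(0.34) = -0.412
Φ⁻¹(FA) = Φ⁻¹(0.26) = -0.643
ln β = −½·[z(H)² − z(FA)²] = −0.5 × (0.170 − 0.413) = 0.1215

ln β = 0.12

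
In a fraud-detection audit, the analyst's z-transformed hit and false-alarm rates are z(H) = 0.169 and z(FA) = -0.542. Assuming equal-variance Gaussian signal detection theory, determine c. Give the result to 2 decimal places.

c = 0.19

c = −½·[z(H) + z(FA)] = −½·(0.169 + (-0.542)) = 0.1865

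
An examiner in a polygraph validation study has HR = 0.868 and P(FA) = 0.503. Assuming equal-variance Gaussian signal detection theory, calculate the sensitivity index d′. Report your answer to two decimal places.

z(H) = 1.1170
z(FA) = 0.0075
d' = z(H) − z(FA) = 1.1170 − 0.0075 = 1.1095

d′ = 1.11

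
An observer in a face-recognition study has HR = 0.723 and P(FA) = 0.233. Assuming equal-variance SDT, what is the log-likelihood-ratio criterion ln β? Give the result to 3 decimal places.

Φ⁻¹(H) = 0.5918
Φ⁻¹(FA) = -0.7290
ln β = −½·[z(H)² − z(FA)²] = −0.5 × (0.3502 − 0.5314) = 0.0906

ln β = 0.091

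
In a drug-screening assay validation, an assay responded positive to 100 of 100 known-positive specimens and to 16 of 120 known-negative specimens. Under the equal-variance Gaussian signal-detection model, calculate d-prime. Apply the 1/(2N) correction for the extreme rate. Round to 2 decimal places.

The hit rate is 100/100 = 1, so apply the 1/(2N) correction: H → 1 − 1/(2·100) = 0.99500.
z(H) = z(0.99500) = 2.576
z(FA) = z(0.13333) = -1.111
d' = 2.576 − (-1.111) = 3.687

d-prime = 3.69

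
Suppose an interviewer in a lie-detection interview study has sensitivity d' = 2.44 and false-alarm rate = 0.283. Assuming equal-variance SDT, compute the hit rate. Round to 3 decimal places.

z(false-alarm rate) = z(0.283) = -0.5740
z(H) = z(FA) + d' = -0.5740 + 2.44 = 1.8660
hit rate = Φ(1.8660) = 0.9690

hit rate = 0.969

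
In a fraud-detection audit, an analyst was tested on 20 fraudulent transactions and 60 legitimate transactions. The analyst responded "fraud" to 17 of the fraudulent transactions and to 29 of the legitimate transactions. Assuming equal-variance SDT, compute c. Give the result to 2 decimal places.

H = 17/20 = 0.8500
FA = 29/60 = 0.4833
z(H) = 1.0364
z(FA) = -0.0419
c = −½·[z(H) + z(FA)] = −0.5 × (1.0364 + (-0.0419)) = -0.49725

c = -0.50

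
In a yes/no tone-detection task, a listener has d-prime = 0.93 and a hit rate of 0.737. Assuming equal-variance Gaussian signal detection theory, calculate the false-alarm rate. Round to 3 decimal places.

false-alarm rate = 0.384

z(hit rate) = z(0.737) = 0.6341
z(FA) = z(H) − d' = 0.6341 − 0.93 = -0.2959
false-alarm rate = Φ(-0.2959) = 0.3837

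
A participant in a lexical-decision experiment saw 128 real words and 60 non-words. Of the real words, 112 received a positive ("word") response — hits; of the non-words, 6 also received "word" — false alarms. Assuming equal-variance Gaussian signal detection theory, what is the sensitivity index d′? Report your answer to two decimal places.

d′ = 2.43

H = 112/128 = 0.8750
FA = 6/60 = 0.1000
z(H) = z(0.8750) = 1.1503
z(FA) = z(0.1000) = -1.2816
d' = z(H) − z(FA) = 1.1503 − (-1.2816) = 2.4319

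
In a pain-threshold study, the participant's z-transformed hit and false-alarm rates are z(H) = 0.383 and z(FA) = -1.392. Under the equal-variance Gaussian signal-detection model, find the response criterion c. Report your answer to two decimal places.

c = 0.50

c = −½·[z(H) + z(FA)] = −½·(0.383 + (-1.392)) = 0.5045
c > 0: the participant has a conservative response bias.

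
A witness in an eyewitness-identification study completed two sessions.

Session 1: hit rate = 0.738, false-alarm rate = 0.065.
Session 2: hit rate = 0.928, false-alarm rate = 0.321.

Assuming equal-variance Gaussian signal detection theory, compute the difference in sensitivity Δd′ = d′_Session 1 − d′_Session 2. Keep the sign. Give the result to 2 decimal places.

Δd′ = 0.23

Session 1: z(0.738) = 0.637, z(0.065) = -1.514, d' = 2.151
Session 2: z(0.928) = 1.461, z(0.321) = -0.465, d' = 1.926
Δd' = d'_Session 1 − d'_Session 2 = 2.151 − 1.926 = 0.225
Session 1 has the higher sensitivity.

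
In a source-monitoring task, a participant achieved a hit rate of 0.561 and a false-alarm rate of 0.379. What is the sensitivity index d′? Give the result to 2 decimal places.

d′ = 0.46

z(H) = 0.1535
z(FA) = -0.3081
d' = z(H) − z(FA) = 0.1535 − (-0.3081) = 0.4616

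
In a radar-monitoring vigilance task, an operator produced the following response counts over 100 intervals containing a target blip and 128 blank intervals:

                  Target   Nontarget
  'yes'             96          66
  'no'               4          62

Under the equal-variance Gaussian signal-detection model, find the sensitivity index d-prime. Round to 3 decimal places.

d-prime = 1.712

H = 96/100 = 0.9600
FA = 66/128 = 0.5156
z(H) = z(0.9600) = 1.7507
z(FA) = z(0.5156) = 0.0391
d' = z(H) − z(FA) = 1.7507 − 0.0391 = 1.7116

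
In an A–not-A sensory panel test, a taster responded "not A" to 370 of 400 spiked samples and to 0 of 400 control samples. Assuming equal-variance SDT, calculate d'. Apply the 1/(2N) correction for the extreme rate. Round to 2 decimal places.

The false-alarm rate is 0/400 = 0, so apply the 1/(2N) correction: FA → 1/(2·400) = 0.00125.
z(H) = z(0.92500) = 1.440
z(FA) = z(0.00125) = -3.023
d' = 1.440 − (-3.023) = 4.463

d' = 4.46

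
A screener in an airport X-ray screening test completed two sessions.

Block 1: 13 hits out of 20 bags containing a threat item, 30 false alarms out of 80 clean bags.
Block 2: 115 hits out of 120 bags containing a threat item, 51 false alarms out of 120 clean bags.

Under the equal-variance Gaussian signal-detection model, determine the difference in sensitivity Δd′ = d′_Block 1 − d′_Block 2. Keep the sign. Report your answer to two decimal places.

Block 1: z(0.6500) = 0.385, z(0.3750) = -0.319, d' = 0.704
Block 2: z(0.9583) = 1.731, z(0.4250) = -0.189, d' = 1.920
Δd' = d'_Block 1 − d'_Block 2 = 0.704 − 1.920 = -1.216
Block 2 has the higher sensitivity.

Δd′ = -1.22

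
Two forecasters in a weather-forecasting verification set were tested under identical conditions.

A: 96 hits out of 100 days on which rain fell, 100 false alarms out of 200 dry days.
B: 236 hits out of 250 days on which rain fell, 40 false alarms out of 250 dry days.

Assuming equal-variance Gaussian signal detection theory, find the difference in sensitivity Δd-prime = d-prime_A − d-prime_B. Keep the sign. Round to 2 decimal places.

A: z(0.9600) = 1.751, z(0.5000) = 0.000, d' = 1.751
B: z(0.9440) = 1.589, z(0.1600) = -0.994, d' = 2.583
Δd' = d'_A − d'_B = 1.751 − 2.583 = -0.832
B has the higher sensitivity.

Δd-prime = -0.83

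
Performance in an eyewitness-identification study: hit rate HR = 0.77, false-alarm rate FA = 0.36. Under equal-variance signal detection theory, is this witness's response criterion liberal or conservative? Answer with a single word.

z(H) = 0.739, z(FA) = -0.358
c = −½·(z(H) + z(FA)) = -0.1905
c < 0 → liberal criterion (biased toward responding “yes”).

liberal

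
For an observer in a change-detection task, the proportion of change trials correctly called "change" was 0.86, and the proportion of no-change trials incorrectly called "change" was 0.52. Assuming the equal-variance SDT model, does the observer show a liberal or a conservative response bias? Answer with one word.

liberal

z(H) = 1.080, z(FA) = 0.050
c = −½·(z(H) + z(FA)) = -0.565
c < 0 → liberal criterion (biased toward responding “yes”).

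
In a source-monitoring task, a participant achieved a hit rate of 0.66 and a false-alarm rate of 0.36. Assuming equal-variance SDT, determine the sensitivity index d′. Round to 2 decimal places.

d′ = 0.77

z(0.66) = 0.4125, z(0.36) = -0.3585
d' = z(H) − z(FA) = 0.4125 − (-0.3585) = 0.7710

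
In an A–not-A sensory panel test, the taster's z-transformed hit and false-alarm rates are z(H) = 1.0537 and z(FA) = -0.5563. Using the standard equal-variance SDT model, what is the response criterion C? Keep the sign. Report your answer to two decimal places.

C = -0.25

c = −½·[z(H) + z(FA)] = −½·(1.0537 + (-0.5563)) = -0.2487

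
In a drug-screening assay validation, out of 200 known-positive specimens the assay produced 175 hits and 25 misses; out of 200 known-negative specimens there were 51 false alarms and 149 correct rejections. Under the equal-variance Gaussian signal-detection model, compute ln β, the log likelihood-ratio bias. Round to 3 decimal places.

H = 175/200 = 0.8750
FA = 51/200 = 0.2550
z(H) = z(0.8750) = 1.1503
z(FA) = z(0.2550) = -0.6588
ln β = −½·[z(H)² − z(FA)²] = −0.5 × (1.3232 − 0.4340) = -0.4446

ln β = -0.445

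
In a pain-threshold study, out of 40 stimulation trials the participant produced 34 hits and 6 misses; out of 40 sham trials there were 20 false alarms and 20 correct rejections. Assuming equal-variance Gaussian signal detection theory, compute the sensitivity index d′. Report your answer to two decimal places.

d′ = 1.04

H = 34/40 = 0.8500
FA = 20/40 = 0.5000
Φ⁻¹(H) = Φ⁻¹(0.8500) = 1.0364
Φ⁻¹(FA) = Φ⁻¹(0.5000) = 0.0000
d' = z(H) − z(FA) = 1.0364 − 0.0000 = 1.0364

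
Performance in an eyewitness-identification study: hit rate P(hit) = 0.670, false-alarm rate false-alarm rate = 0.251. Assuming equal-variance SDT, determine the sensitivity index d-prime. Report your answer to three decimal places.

d-prime = 1.111

z(H) = z(0.670) = 0.4399
z(FA) = z(0.251) = -0.6713
d' = z(H) − z(FA) = 0.4399 − (-0.6713) = 1.1112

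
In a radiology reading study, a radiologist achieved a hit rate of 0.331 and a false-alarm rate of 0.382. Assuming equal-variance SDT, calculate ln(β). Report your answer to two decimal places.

Φ⁻¹(H) = -0.437
Φ⁻¹(FA) = -0.300
ln β = −½·[z(H)² − z(FA)²] = −0.5 × (0.191 − 0.090) = -0.0505

ln β = -0.05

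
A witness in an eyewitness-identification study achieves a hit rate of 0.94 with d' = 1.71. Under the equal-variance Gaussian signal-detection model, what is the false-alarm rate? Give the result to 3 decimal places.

z(hit rate) = z(0.94) = 1.5548
z(FA) = z(H) − d' = 1.5548 − 1.71 = -0.1552
false-alarm rate = Φ(-0.1552) = 0.4383

false-alarm rate = 0.438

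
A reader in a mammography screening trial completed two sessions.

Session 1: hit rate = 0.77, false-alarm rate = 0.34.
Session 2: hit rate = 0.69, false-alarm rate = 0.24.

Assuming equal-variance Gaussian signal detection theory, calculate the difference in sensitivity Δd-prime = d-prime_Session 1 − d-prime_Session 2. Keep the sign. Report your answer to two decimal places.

Session 1: z(0.77) = 0.739, z(0.34) = -0.412, d' = 1.151
Session 2: z(0.69) = 0.496, z(0.24) = -0.706, d' = 1.202
Δd' = d'_Session 1 − d'_Session 2 = 1.151 − 1.202 = -0.051
Session 2 has the higher sensitivity.

Δd-prime = -0.05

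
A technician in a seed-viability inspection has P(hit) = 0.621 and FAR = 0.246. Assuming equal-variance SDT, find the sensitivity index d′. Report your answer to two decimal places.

d′ = 1.00

z(H) = z(0.621) = 0.308
z(FA) = z(0.246) = -0.687
d' = z(H) − z(FA) = 0.308 − (-0.687) = 0.995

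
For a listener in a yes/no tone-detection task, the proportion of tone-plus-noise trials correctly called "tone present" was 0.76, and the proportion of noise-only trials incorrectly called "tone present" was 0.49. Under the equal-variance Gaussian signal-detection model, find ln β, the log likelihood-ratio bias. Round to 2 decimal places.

ln β = -0.25

z(0.76) = 0.706, z(0.49) = -0.025
ln β = −½·[z(H)² − z(FA)²] = −0.5 × (0.498 − 0.001) = -0.2485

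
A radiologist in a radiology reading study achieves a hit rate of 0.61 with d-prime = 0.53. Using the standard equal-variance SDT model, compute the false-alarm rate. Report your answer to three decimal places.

z(hit rate) = z(0.61) = 0.2793
z(FA) = z(H) − d' = 0.2793 − 0.53 = -0.2507
false-alarm rate = Φ(-0.2507) = 0.4010

false-alarm rate = 0.401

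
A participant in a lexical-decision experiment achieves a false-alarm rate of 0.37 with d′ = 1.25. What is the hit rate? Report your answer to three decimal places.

hit rate = 0.821

z(false-alarm rate) = z(0.37) = -0.3319
z(H) = z(FA) + d' = -0.3319 + 1.25 = 0.9181
hit rate = Φ(0.9181) = 0.8207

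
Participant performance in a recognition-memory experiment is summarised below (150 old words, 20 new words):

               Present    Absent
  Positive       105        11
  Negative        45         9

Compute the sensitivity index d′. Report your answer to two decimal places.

d′ = 0.40

H = 105/150 = 0.7000
FA = 11/20 = 0.5500
Φ⁻¹(H) = Φ⁻¹(0.7000) = 0.5244
Φ⁻¹(FA) = Φ⁻¹(0.5500) = 0.1257
d' = z(H) − z(FA) = 0.5244 − 0.1257 = 0.3987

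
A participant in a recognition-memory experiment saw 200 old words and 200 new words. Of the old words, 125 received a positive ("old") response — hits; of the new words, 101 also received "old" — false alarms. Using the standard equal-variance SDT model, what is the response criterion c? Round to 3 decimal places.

c = -0.166

H = 125/200 = 0.6250
FA = 101/200 = 0.5050
z(H) = z(0.6250) = 0.3186
z(FA) = z(0.5050) = 0.0125
c = −½·[z(H) + z(FA)] = −0.5 × (0.3186 + 0.0125) = -0.16555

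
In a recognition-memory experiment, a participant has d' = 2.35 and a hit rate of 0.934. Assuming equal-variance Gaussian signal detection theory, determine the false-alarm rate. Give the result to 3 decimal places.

false-alarm rate = 0.199

z(hit rate) = z(0.934) = 1.5063
z(FA) = z(H) − d' = 1.5063 − 2.35 = -0.8437
false-alarm rate = Φ(-0.8437) = 0.1994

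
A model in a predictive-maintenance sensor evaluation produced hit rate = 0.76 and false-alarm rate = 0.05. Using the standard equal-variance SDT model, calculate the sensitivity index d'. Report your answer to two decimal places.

Φ⁻¹(H) = Φ⁻¹(0.76) = 0.706
Φ⁻¹(FA) = Φ⁻¹(0.05) = -1.645
d' = z(H) − z(FA) = 0.706 − (-1.645) = 2.351

d' = 2.35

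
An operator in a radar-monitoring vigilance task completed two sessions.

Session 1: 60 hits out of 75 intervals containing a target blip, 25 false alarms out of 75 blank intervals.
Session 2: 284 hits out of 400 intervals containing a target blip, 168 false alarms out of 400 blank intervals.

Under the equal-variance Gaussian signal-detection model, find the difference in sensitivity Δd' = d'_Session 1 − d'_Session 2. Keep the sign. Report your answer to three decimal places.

Δd' = 0.517

Session 1: z(0.8000) = 0.8416, z(0.3333) = -0.4308, d' = 1.2724
Session 2: z(0.7100) = 0.5534, z(0.4200) = -0.2019, d' = 0.7553
Δd' = d'_Session 1 − d'_Session 2 = 1.2724 − 0.7553 = 0.5171
Session 1 has the higher sensitivity.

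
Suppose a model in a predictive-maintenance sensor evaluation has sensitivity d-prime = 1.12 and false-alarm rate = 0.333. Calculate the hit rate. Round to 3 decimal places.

hit rate = 0.754

z(false-alarm rate) = z(0.333) = -0.4316
z(H) = z(FA) + d' = -0.4316 + 1.12 = 0.6884
hit rate = Φ(0.6884) = 0.7544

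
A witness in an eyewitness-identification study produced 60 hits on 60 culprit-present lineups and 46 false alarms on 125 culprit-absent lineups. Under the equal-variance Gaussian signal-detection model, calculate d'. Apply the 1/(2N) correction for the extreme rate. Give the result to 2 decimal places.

The hit rate is 60/60 = 1, so apply the 1/(2N) correction: H → 1 − 1/(2·60) = 0.99167.
z(H) = z(0.99167) = 2.394
z(FA) = z(0.36800) = -0.337
d' = 2.394 − (-0.337) = 2.731

d' = 2.73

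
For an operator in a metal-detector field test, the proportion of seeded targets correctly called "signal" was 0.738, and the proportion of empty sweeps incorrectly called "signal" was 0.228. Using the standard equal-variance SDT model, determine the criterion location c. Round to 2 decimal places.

z(H) = 0.6372
z(FA) = -0.7454
c = −½·[z(H) + z(FA)] = −0.5 × (0.6372 + (-0.7454)) = 0.0541
c > 0: the operator has a conservative response bias.

c = 0.05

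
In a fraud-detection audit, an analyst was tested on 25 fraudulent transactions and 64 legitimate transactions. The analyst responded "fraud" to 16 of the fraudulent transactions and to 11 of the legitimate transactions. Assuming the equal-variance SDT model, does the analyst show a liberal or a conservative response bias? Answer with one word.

z(H) = 0.358, z(FA) = -0.947
c = −½·(z(H) + z(FA)) = 0.2945
c > 0 → conservative criterion (biased toward responding “no”).

conservative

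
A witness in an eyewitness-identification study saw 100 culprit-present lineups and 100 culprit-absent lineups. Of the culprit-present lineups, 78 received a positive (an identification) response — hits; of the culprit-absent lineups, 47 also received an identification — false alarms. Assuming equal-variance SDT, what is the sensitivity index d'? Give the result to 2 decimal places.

H = 78/100 = 0.7800
FA = 47/100 = 0.4700
z(H) = z(0.7800) = 0.7722
z(FA) = z(0.4700) = -0.0753
d' = z(H) − z(FA) = 0.7722 − (-0.0753) = 0.8475

d' = 0.85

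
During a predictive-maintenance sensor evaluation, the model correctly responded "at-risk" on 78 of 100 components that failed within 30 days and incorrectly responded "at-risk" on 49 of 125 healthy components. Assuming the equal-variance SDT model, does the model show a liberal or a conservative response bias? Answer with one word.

liberal

z(H) = 0.772, z(FA) = -0.274
c = −½·(z(H) + z(FA)) = -0.249
c < 0 → liberal criterion (biased toward responding “yes”).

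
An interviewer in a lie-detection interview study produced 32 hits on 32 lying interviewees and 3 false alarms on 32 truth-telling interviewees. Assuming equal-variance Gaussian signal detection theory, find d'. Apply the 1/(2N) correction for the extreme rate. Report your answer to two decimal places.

d' = 3.47

The hit rate is 32/32 = 1, so apply the 1/(2N) correction: H → 1 − 1/(2·32) = 0.98438.
z(H) = z(0.98438) = 2.154
z(FA) = z(0.09375) = -1.318
d' = 2.154 − (-1.318) = 3.472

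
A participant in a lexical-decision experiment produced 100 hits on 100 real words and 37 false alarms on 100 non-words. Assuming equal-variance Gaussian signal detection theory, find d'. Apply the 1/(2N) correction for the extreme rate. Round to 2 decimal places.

d' = 2.91

The hit rate is 100/100 = 1, so apply the 1/(2N) correction: H → 1 − 1/(2·100) = 0.99500.
z(H) = z(0.99500) = 2.576
z(FA) = z(0.37000) = -0.332
d' = 2.576 − (-0.332) = 2.908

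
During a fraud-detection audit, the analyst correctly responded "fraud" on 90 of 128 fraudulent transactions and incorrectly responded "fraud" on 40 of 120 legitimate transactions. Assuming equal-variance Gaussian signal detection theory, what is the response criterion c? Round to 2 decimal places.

H = 90/128 = 0.7031
FA = 40/120 = 0.3333
Φ⁻¹(H) = 0.533
Φ⁻¹(FA) = -0.431
c = −½·[z(H) + z(FA)] = −0.5 × (0.533 + (-0.431)) = -0.051

c = -0.05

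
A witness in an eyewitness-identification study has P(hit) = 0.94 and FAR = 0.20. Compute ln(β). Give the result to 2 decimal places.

ln β = -0.85

z(H) = z(0.94) = 1.555
z(FA) = z(0.20) = -0.842
ln β = −½·[z(H)² − z(FA)²] = −0.5 × (2.418 − 0.709) = -0.8545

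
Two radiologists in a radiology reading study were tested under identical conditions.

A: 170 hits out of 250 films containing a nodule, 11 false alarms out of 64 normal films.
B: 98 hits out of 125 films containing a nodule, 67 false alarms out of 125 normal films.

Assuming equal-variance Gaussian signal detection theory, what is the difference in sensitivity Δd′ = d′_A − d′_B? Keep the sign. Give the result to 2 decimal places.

Δd′ = 0.72

A: z(0.6800) = 0.468, z(0.1719) = -0.947, d' = 1.415
B: z(0.7840) = 0.786, z(0.5360) = 0.090, d' = 0.696
Δd' = d'_A − d'_B = 1.415 − 0.696 = 0.719
A has the higher sensitivity.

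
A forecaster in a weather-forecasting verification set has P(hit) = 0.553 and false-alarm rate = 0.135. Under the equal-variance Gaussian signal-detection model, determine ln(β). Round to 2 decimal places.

z(0.553) = 0.133, z(0.135) = -1.103
ln β = −½·[z(H)² − z(FA)²] = −0.5 × (0.018 − 1.217) = 0.5995

ln β = 0.60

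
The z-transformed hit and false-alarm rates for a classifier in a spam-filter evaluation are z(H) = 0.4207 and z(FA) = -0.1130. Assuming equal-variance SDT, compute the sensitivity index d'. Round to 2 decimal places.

d' = 0.53

d' = z(H) − z(FA) = 0.4207 − (-0.1130) = 0.5337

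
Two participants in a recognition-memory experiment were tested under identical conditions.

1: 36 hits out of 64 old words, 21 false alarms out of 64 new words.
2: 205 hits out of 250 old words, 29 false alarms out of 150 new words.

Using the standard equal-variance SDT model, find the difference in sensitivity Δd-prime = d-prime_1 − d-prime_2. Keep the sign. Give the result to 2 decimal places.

Δd-prime = -1.18

1: z(0.5625) = 0.157, z(0.3281) = -0.445, d' = 0.602
2: z(0.8200) = 0.915, z(0.1933) = -0.866, d' = 1.781
Δd' = d'_1 − d'_2 = 0.602 − 1.781 = -1.179
2 has the higher sensitivity.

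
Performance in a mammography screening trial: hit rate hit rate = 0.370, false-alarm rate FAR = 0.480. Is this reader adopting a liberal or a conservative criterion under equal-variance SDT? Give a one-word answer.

z(H) = -0.332, z(FA) = -0.050
c = −½·(z(H) + z(FA)) = 0.191
c > 0 → conservative criterion (biased toward responding “no”).

conservative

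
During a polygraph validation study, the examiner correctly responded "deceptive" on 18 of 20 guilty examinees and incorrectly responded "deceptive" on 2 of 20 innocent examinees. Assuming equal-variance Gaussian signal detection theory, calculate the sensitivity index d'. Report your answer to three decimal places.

H = 18/20 = 0.9000
FA = 2/20 = 0.1000
z(H) = z(0.9000) = 1.2816
z(FA) = z(0.1000) = -1.2816
d' = z(H) − z(FA) = 1.2816 − (-1.2816) = 2.5632

d' = 2.563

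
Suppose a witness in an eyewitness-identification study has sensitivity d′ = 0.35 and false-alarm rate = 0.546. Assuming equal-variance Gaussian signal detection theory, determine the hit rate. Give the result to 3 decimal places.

hit rate = 0.679

z(false-alarm rate) = z(0.546) = 0.1156
z(H) = z(FA) + d' = 0.1156 + 0.35 = 0.4656
hit rate = Φ(0.4656) = 0.6792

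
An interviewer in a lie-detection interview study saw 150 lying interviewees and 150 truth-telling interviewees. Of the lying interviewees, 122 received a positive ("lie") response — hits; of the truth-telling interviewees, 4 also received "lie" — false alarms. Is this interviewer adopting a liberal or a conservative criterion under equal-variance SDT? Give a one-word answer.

conservative

z(H) = 0.890, z(FA) = -1.932
c = −½·(z(H) + z(FA)) = 0.521
c > 0 → conservative criterion (biased toward responding “no”).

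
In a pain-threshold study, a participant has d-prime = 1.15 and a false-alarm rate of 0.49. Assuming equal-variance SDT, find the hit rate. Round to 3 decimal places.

z(false-alarm rate) = z(0.49) = -0.0251
z(H) = z(FA) + d' = -0.0251 + 1.15 = 1.1249
hit rate = Φ(1.1249) = 0.8697

hit rate = 0.870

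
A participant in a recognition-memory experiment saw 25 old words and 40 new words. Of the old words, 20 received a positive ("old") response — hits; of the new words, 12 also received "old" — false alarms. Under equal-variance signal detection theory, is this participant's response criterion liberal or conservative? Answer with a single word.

z(H) = 0.842, z(FA) = -0.524
c = −½·(z(H) + z(FA)) = -0.159
c < 0 → liberal criterion (biased toward responding “yes”).

liberal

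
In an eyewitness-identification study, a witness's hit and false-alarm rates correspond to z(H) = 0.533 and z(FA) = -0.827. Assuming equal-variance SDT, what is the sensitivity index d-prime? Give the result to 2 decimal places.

d' = z(H) − z(FA) = 0.533 − (-0.827) = 1.360

d-prime = 1.36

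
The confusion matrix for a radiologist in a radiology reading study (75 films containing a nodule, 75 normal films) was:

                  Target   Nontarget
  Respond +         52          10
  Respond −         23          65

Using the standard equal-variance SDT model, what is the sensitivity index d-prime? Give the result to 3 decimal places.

H = 52/75 = 0.6933
FA = 10/75 = 0.1333
z(H) = z(0.6933) = 0.5052
z(FA) = z(0.1333) = -1.1109
d' = z(H) − z(FA) = 0.5052 − (-1.1109) = 1.6161

d-prime = 1.616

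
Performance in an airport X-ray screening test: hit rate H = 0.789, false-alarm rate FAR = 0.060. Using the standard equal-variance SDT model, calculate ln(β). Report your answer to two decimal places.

ln β = 0.89

z(0.789) = 0.803, z(0.060) = -1.555
ln β = −½·[z(H)² − z(FA)²] = −0.5 × (0.645 − 2.418) = 0.8865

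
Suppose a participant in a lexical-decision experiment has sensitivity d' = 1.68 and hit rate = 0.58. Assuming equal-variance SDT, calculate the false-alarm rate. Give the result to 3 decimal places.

z(hit rate) = z(0.58) = 0.2019
z(FA) = z(H) − d' = 0.2019 − 1.68 = -1.4781
false-alarm rate = Φ(-1.4781) = 0.0697

false-alarm rate = 0.070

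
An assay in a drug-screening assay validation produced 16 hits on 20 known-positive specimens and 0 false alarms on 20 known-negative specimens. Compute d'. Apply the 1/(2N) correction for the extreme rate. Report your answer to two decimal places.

d' = 2.80

The false-alarm rate is 0/20 = 0, so apply the 1/(2N) correction: FA → 1/(2·20) = 0.02500.
z(H) = z(0.80000) = 0.842
z(FA) = z(0.02500) = -1.960
d' = 0.842 − (-1.960) = 2.802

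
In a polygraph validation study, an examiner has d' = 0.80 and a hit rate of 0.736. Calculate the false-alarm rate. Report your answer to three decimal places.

z(hit rate) = z(0.736) = 0.6311
z(FA) = z(H) − d' = 0.6311 − 0.80 = -0.1689
false-alarm rate = Φ(-0.1689) = 0.4329

false-alarm rate = 0.433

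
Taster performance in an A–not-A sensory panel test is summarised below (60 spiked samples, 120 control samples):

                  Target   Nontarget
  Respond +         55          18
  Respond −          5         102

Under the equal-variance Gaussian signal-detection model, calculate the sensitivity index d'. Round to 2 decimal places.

d' = 2.42

H = 55/60 = 0.9167
FA = 18/120 = 0.1500
Φ⁻¹(H) = 1.383
Φ⁻¹(FA) = -1.036
d' = z(H) − z(FA) = 1.383 − (-1.036) = 2.419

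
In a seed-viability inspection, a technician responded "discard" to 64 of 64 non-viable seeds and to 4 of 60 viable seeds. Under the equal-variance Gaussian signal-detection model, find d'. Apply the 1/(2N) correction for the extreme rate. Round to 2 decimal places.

The hit rate is 64/64 = 1, so apply the 1/(2N) correction: H → 1 − 1/(2·64) = 0.99219.
z(H) = z(0.99219) = 2.418
z(FA) = z(0.06667) = -1.501
d' = 2.418 − (-1.501) = 3.919

d' = 3.92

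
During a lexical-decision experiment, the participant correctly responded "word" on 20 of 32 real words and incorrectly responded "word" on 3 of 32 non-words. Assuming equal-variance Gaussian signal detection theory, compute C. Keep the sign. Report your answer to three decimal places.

H = 20/32 = 0.6250
FA = 3/32 = 0.0938
z(H) = z(0.6250) = 0.3186
z(FA) = z(0.0938) = -1.3177
c = −½·[z(H) + z(FA)] = −0.5 × (0.3186 + (-1.3177)) = 0.49955

C = 0.500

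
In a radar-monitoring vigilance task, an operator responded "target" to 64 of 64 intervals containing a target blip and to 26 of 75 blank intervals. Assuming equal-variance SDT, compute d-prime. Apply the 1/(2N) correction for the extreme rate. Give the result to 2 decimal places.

d-prime = 2.81

The hit rate is 64/64 = 1, so apply the 1/(2N) correction: H → 1 − 1/(2·64) = 0.99219.
z(H) = z(0.99219) = 2.418
z(FA) = z(0.34667) = -0.394
d' = 2.418 − (-0.394) = 2.812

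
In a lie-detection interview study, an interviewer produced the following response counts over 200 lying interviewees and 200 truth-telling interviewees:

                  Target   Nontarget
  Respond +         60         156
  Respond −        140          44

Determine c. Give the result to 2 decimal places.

H = 60/200 = 0.3000
FA = 156/200 = 0.7800
z(0.3000) = -0.5244, z(0.7800) = 0.7722
c = −½·[z(H) + z(FA)] = −0.5 × (-0.5244 + 0.7722) = -0.1239

c = -0.12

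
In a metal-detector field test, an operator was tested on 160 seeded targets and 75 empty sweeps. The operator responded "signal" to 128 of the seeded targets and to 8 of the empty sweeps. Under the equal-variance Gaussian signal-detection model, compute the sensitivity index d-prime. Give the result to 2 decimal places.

d-prime = 2.09

H = 128/160 = 0.8000
FA = 8/75 = 0.1067
z(H) = 0.8416
z(FA) = -1.2443
d' = z(H) − z(FA) = 0.8416 − (-1.2443) = 2.0859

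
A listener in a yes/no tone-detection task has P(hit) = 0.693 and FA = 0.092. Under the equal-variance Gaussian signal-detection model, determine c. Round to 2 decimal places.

z(H) = z(0.693) = 0.5044
z(FA) = z(0.092) = -1.3285
c = −½·[z(H) + z(FA)] = −0.5 × (0.5044 + (-1.3285)) = 0.41205
c > 0: the listener has a conservative response bias.

c = 0.41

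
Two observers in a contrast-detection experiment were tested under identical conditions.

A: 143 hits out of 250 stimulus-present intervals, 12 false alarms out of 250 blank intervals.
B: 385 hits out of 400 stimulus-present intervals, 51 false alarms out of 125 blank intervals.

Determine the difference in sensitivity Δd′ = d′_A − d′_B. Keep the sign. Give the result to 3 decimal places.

A: z(0.5720) = 0.1815, z(0.0480) = -1.6646, d' = 1.8461
B: z(0.9625) = 1.7805, z(0.4080) = -0.2327, d' = 2.0132
Δd' = d'_A − d'_B = 1.8461 − 2.0132 = -0.1671
B has the higher sensitivity.

Δd′ = -0.167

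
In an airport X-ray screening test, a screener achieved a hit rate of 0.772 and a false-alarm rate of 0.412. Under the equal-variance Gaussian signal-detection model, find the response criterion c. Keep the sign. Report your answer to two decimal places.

z(H) = z(0.772) = 0.7454
z(FA) = z(0.412) = -0.2224
c = −½·[z(H) + z(FA)] = −0.5 × (0.7454 + (-0.2224)) = -0.2615
c < 0: the screener has a liberal response bias.

c = -0.26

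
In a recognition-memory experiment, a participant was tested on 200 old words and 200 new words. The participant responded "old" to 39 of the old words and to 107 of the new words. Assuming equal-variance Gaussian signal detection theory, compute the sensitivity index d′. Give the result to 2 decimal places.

H = 39/200 = 0.1950
FA = 107/200 = 0.5350
z(0.1950) = -0.860, z(0.5350) = 0.088
d' = z(H) − z(FA) = -0.860 − 0.088 = -0.948

d′ = -0.95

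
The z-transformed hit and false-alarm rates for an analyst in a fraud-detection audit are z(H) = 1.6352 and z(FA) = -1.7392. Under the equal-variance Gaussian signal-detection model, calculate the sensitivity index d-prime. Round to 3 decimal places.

d-prime = 3.374

d' = z(H) − z(FA) = 1.6352 − (-1.7392) = 3.3744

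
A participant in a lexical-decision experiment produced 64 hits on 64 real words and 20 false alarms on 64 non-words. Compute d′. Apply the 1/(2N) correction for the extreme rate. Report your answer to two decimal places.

d′ = 2.91

The hit rate is 64/64 = 1, so apply the 1/(2N) correction: H → 1 − 1/(2·64) = 0.99219.
z(H) = z(0.99219) = 2.418
z(FA) = z(0.31250) = -0.489
d' = 2.418 − (-0.489) = 2.907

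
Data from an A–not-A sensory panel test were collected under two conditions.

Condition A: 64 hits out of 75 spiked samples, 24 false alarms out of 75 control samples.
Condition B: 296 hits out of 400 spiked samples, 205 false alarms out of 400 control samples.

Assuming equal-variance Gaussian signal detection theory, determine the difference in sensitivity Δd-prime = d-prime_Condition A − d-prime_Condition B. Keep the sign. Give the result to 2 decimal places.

Δd-prime = 0.91

Condition A: z(0.8533) = 1.051, z(0.3200) = -0.468, d' = 1.519
Condition B: z(0.7400) = 0.643, z(0.5125) = 0.031, d' = 0.612
Δd' = d'_Condition A − d'_Condition B = 1.519 − 0.612 = 0.907
Condition A has the higher sensitivity.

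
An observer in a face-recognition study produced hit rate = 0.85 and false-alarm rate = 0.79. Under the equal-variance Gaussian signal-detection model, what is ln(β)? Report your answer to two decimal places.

z(H) = z(0.85) = 1.036
z(FA) = z(0.79) = 0.806
ln β = −½·[z(H)² − z(FA)²] = −0.5 × (1.073 − 0.650) = -0.2115

ln β = -0.21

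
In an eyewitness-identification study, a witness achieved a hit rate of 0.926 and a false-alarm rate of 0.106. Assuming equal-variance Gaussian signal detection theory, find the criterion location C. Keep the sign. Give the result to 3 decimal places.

C = -0.099

z(H) = 1.4466
z(FA) = -1.2481
c = −½·[z(H) + z(FA)] = −0.5 × (1.4466 + (-1.2481)) = -0.09925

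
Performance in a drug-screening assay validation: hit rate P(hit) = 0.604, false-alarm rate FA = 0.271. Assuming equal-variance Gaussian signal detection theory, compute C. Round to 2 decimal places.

z(H) = 0.264
z(FA) = -0.610
c = −½·[z(H) + z(FA)] = −0.5 × (0.264 + (-0.610)) = 0.173

C = 0.17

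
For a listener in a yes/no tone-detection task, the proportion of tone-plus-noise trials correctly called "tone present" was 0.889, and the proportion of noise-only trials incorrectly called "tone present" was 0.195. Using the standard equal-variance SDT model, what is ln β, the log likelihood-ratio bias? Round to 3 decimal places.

z(H) = z(0.889) = 1.2212
z(FA) = z(0.195) = -0.8596
ln β = −½·[z(H)² − z(FA)²] = −0.5 × (1.4913 − 0.7389) = -0.3762

ln β = -0.376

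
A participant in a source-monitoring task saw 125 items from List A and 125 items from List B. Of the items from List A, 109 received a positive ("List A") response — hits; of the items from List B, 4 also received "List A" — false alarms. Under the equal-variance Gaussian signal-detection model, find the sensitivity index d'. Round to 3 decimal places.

d' = 2.988

H = 109/125 = 0.8720
FA = 4/125 = 0.0320
z(H) = z(0.8720) = 1.1359
z(FA) = z(0.0320) = -1.8522
d' = z(H) − z(FA) = 1.1359 − (-1.8522) = 2.9881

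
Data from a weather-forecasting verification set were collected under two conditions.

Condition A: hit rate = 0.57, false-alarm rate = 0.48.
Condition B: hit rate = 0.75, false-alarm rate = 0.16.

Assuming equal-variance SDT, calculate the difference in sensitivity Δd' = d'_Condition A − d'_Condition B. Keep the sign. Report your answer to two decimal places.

Δd' = -1.44

Condition A: z(0.57) = 0.176, z(0.48) = -0.050, d' = 0.226
Condition B: z(0.75) = 0.674, z(0.16) = -0.994, d' = 1.668
Δd' = d'_Condition A − d'_Condition B = 0.226 − 1.668 = -1.442
Condition B has the higher sensitivity.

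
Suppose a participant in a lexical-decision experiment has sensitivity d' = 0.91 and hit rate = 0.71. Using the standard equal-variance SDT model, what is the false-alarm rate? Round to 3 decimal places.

z(hit rate) = z(0.71) = 0.5534
z(FA) = z(H) − d' = 0.5534 − 0.91 = -0.3566
false-alarm rate = Φ(-0.3566) = 0.3607

false-alarm rate = 0.361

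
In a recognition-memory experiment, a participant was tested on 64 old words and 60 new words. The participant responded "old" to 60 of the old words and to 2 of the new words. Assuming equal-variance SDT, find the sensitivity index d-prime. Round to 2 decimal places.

H = 60/64 = 0.9375
FA = 2/60 = 0.0333
z(0.9375) = 1.534, z(0.0333) = -1.834
d' = z(H) − z(FA) = 1.534 − (-1.834) = 3.368

d-prime = 3.37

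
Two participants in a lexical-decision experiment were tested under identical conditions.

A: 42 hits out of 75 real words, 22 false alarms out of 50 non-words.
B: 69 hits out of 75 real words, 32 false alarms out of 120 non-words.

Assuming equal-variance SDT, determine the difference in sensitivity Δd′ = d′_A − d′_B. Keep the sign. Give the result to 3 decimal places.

A: z(0.5600) = 0.1510, z(0.4400) = -0.1510, d' = 0.3020
B: z(0.9200) = 1.4051, z(0.2667) = -0.6228, d' = 2.0279
Δd' = d'_A − d'_B = 0.3020 − 2.0279 = -1.7259
B has the higher sensitivity.

Δd′ = -1.726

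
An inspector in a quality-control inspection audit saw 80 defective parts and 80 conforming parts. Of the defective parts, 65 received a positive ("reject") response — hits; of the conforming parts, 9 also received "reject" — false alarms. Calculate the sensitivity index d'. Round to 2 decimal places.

H = 65/80 = 0.8125
FA = 9/80 = 0.1125
z(0.8125) = 0.887, z(0.1125) = -1.213
d' = z(H) − z(FA) = 0.887 − (-1.213) = 2.100

d' = 2.10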